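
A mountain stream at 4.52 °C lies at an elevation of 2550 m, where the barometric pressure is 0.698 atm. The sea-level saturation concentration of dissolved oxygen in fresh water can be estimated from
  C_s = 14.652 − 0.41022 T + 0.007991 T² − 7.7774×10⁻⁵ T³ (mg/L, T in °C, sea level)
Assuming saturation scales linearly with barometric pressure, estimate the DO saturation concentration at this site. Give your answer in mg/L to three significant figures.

C_s ≈ 9.04 mg/L

At sea level: C_s = 14.652 − 0.41022×4.52 + 0.007991×4.52² − 7.7774×10⁻⁵×4.52³ = 12.95 mg/L.
Pressure correction: C_s' = 12.95 × 0.698 = 9.042 mg/L.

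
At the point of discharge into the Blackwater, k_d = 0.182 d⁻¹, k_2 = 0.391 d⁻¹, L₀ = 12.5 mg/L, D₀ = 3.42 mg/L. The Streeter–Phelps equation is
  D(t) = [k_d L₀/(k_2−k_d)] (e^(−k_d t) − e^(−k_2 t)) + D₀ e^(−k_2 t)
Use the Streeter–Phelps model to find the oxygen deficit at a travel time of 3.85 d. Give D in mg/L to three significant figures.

D ≈ 3.74 mg/L

k_d L₀/(k_2−k_d) = 0.182×12.5/(0.391−0.182) = 2.275/0.2090 = 10.89 mg/L.
e^(−k_d t) = e^(−0.182×3.850) = 0.4962; e^(−k_2 t) = e^(−0.391×3.850) = 0.2219.
D = 10.89 × (0.4962 − 0.2219) + 3.42 × 0.2219 = 2.986 + 0.7590 = 3.745 mg/L.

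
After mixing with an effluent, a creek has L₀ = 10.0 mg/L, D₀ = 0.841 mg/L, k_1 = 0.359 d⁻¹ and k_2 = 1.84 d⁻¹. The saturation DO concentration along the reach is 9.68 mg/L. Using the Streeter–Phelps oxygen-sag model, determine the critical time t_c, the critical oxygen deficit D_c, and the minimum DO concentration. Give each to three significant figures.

t_c ≈ 0.816 d; D_c ≈ 1.46 mg/L; min DO ≈ 8.22 mg/L

At the critical point dD/dt = 0, so k_1 L₀ e^(−k_1 t) = k_2 D. Substituting D(t) from the Streeter–Phelps equation and solving for t gives
t_c = ln[(k_2/k_1)(1 − D₀(k_2−k_1)/(k_1 L₀))] / (k_2−k_1).
Here k_2−k_1 = 1.481 d⁻¹ and 1 − D₀(k_2−k_1)/(k_1 L₀) = 1 − 0.841×1.481/(0.359×10.0) = 0.6531, so
t_c = ln(5.125 × 0.6531) / 1.481 = 1.208 / 1.481 = 0.8157 d.
D_c = (k_1/k_2) L₀ e^(−k_1 t_c) = (0.359/1.84) × 10.0 × e^(−0.359×0.8157) = 0.1951 × 10.0 × 0.7461 = 1.456 mg/L.
Minimum DO = C_s − D_c = 9.68 − 1.456 = 8.224 mg/L.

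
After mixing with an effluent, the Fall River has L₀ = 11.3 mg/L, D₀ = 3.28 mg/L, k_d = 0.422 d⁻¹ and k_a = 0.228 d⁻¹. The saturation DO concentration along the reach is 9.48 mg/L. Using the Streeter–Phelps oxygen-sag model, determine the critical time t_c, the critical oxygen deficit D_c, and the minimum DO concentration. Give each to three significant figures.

At the critical point dD/dt = 0, so k_d L₀ e^(−k_d t) = k_a D. Substituting D(t) from the Streeter–Phelps equation and solving for t gives
t_c = ln[(k_a/k_d)(1 − D₀(k_a−k_d)/(k_d L₀))] / (k_a−k_d).
Here k_a−k_d = -0.1940 d⁻¹ and 1 − D₀(k_a−k_d)/(k_d L₀) = 1 − 3.28×-0.1940/(0.422×11.3) = 1.133, so
t_c = ln(0.5403 × 1.133) / -0.1940 = -0.4904 / -0.1940 = 2.528 d.
D_c = (k_d/k_a) L₀ e^(−k_d t_c) = (0.422/0.228) × 11.3 × e^(−0.422×2.528) = 1.851 × 11.3 × 0.3441 = 7.197 mg/L.
Minimum DO = C_s − D_c = 9.48 − 7.197 = 2.283 mg/L.

t_c ≈ 2.53 d; D_c ≈ 7.20 mg/L; min DO ≈ 2.28 mg/L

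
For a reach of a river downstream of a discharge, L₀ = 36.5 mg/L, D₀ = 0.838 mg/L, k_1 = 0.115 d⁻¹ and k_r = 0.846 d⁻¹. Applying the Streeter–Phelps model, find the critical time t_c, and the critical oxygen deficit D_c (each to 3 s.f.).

With k_r/k_1 = 7.357 and 1 − D₀(k_r−k_1)/(k_1 L₀) = 0.8541,
t_c = ln(7.357 × 0.8541) / (0.846 − 0.115) = ln(6.283) / 0.7310 = 1.838/0.7310 = 2.514 d.
D_c = (k_1/k_r) L₀ e^(−k_1 t_c) = (0.115/0.846) × 36.5 × e^(−0.115×2.514) = 0.1359 × 36.5 × 0.7489 = 3.716 mg/L.

t_c ≈ 2.51 d; D_c ≈ 3.72 mg/L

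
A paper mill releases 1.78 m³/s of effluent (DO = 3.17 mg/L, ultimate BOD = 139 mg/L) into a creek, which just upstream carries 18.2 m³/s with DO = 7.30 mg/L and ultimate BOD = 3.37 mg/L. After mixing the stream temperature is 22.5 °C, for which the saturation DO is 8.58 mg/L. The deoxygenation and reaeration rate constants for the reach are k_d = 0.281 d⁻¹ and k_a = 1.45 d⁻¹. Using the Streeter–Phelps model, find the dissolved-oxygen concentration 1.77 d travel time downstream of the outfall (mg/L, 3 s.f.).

DO ≈ 6.48 mg/L

Mixed DO = (18.2×7.30 + 1.78×3.17)/(18.2+1.78) = 138.5/19.98 = 6.932 mg/L.
Mixed L₀ = (18.2×3.37 + 1.78×139)/(19.98) = 308.8/19.98 = 15.45 mg/L.
Initial deficit D₀ = C_s − DO₀ = 8.58 − 6.932 = 1.648 mg/L.
D(1.77) = [0.281×15.45/(1.45−0.281)](e^(−0.281×1.77) − e^(−1.45×1.77)) + 1.648 e^(−1.45×1.77)
= 3.715 × (0.6081 − 0.07680) + 1.648 × 0.07680 = 2.100 mg/L.
DO = 8.58 − 2.100 = 6.480 mg/L.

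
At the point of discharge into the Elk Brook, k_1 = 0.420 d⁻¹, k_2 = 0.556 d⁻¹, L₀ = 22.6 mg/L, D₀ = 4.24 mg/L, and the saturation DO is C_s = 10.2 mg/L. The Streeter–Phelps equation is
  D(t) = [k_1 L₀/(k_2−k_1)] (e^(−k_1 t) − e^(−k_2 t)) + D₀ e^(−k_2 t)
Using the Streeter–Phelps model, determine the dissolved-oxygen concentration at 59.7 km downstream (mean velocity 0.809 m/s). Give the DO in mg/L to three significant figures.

DO ≈ 2.22 mg/L

Travel time t = x/v = 59.7 km / (0.809 m/s) = 59700 m / 0.809 m/s = 73790 s = 0.8541 d.
k_1 L₀/(k_2−k_1) = 0.420×22.6/(0.556−0.420) = 9.492/0.1360 = 69.79 mg/L.
e^(−k_1 t) = e^(−0.420×0.8541) = 0.6986; e^(−k_2 t) = e^(−0.556×0.8541) = 0.6220.
D = 69.79 × (0.6986 − 0.6220) + 4.24 × 0.6220 = 5.347 + 2.637 = 7.984 mg/L.
DO = C_s − D = 10.2 − 7.984 = 2.216 mg/L.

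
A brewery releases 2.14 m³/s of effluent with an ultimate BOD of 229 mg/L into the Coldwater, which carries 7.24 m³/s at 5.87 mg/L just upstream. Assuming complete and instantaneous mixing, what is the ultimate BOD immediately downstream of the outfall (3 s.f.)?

56.8 mg/L

Flow-weighted mixing: C = (Q_r C_r + Q_w C_w)/(Q_r + Q_w)
= (7.24×5.87 + 2.14×229)/(7.24 + 2.14) = 532.6/9.380 = 56.78 mg/L.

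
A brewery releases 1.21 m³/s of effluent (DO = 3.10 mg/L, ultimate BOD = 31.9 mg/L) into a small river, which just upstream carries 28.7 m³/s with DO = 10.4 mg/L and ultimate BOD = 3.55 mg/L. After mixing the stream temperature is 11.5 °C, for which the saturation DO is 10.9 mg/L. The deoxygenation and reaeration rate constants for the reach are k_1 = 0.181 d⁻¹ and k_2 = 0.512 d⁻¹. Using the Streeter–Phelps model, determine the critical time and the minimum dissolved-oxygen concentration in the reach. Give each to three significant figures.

t_c ≈ 2.02 d; minimum DO ≈ 9.75 mg/L

Mixed DO = (28.7×10.4 + 1.21×3.10)/(28.7+1.21) = 302.2/29.91 = 10.10 mg/L.
Mixed L₀ = (28.7×3.55 + 1.21×31.9)/(29.91) = 140.5/29.91 = 4.697 mg/L.
Initial deficit D₀ = C_s − DO₀ = 10.9 − 10.10 = 0.7953 mg/L.
t_c = (1/0.3310) ln[(0.512/0.181)(1 − 0.7953×0.3310/(0.181×4.697))] = 3.021 × ln(1.953) = 2.022 d.
D_c = (0.181/0.512) × 4.697 × e^(−0.181×2.022) = 0.3535 × 4.697 × 0.6935 = 1.152 mg/L.
Minimum DO = 10.9 − 1.152 = 9.748 mg/L.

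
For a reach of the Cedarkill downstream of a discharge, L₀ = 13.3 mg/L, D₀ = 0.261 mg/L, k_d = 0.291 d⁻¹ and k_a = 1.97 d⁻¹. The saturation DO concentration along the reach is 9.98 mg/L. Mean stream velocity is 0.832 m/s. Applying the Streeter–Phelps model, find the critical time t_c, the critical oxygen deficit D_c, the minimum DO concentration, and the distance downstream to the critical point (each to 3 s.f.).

t_c ≈ 1.07 d; D_c ≈ 1.44 mg/L; min DO ≈ 8.54 mg/L; x_c ≈ 76.7 km

With k_a/k_d = 6.770 and 1 − D₀(k_a−k_d)/(k_d L₀) = 0.8868,
t_c = ln(6.770 × 0.8868) / (1.97 − 0.291) = ln(6.003) / 1.679 = 1.792/1.679 = 1.067 d.
D_c = (k_d/k_a) L₀ e^(−k_d t_c) = (0.291/1.97) × 13.3 × e^(−0.291×1.067) = 0.1477 × 13.3 × 0.7330 = 1.440 mg/L.
Minimum DO = C_s − D_c = 9.98 − 1.440 = 8.540 mg/L.
x_c = v t_c = 0.832 m/s × 1.067 d × 86400 s/d = 76740 m ≈ 76.7 km.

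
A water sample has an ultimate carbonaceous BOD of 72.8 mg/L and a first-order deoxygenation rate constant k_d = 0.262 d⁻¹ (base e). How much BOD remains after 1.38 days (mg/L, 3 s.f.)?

L_t = L₀ e^(−k_d t) = 72.8 × e^(−0.262×1.38) = 72.8 × 0.6966 = 50.71 mg/L.

L ≈ 50.7 mg/L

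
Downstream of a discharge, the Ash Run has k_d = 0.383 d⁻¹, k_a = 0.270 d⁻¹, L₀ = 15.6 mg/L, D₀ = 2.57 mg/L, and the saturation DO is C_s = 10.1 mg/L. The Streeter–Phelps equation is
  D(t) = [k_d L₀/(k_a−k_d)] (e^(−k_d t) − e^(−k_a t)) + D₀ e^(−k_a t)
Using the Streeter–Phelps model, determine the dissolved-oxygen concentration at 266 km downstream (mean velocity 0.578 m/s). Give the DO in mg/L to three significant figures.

Travel time t = x/v = 266 km / (0.578 m/s) = 266000 m / 0.578 m/s = 460200 s = 5.326 d.
k_d L₀/(k_a−k_d) = 0.383×15.6/(0.270−0.383) = 5.975/-0.1130 = -52.87 mg/L.
e^(−k_d t) = e^(−0.383×5.326) = 0.1300; e^(−k_a t) = e^(−0.270×5.326) = 0.2374.
D = -52.87 × (0.1300 − 0.2374) + 2.57 × 0.2374 = 5.676 + 0.6100 = 6.286 mg/L.
DO = C_s − D = 10.1 − 6.286 = 3.814 mg/L.

DO ≈ 3.81 mg/L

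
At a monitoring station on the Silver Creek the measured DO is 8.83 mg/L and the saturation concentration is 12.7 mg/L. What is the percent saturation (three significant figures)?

69.5 % saturation

% saturation = C/C_s × 100 = 8.83/12.7 × 100 = 69.5 %.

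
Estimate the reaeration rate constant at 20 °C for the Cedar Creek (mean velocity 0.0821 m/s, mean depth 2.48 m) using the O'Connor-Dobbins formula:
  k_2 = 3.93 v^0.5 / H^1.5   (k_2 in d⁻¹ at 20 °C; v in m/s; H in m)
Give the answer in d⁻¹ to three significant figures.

k_2 = 3.93 × 0.0821^0.5 / 2.48^1.5 = 3.93 × 0.2865 / 3.906 = 0.2883 d⁻¹.

k_2 ≈ 0.288 d⁻¹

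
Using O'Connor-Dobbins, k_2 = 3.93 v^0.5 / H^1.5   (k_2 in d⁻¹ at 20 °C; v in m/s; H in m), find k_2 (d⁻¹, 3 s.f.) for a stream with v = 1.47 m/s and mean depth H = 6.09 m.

k_2 = 3.93 × 1.47^0.5 / 6.09^1.5 = 3.93 × 1.212 / 15.03 = 0.3170 d⁻¹.

k_2 ≈ 0.317 d⁻¹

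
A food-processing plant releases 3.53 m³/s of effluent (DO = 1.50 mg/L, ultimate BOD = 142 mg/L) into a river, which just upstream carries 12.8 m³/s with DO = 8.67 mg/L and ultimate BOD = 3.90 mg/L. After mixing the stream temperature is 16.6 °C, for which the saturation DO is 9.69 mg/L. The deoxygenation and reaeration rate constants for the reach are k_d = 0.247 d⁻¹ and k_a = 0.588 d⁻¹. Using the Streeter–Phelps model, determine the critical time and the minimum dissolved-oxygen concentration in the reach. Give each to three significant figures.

Mixed DO = (12.8×8.67 + 3.53×1.50)/(12.8+3.53) = 116.3/16.33 = 7.120 mg/L.
Mixed L₀ = (12.8×3.90 + 3.53×142)/(16.33) = 551.2/16.33 = 33.75 mg/L.
Initial deficit D₀ = C_s − DO₀ = 9.69 − 7.120 = 2.570 mg/L.
t_c = (1/0.3410) ln[(0.588/0.247)(1 − 2.570×0.3410/(0.247×33.75))] = 2.933 × ln(2.130) = 2.218 d.
D_c = (0.247/0.588) × 33.75 × e^(−0.247×2.218) = 0.4201 × 33.75 × 0.5782 = 8.198 mg/L.
Minimum DO = 9.69 − 8.198 = 1.492 mg/L.

t_c ≈ 2.22 d; minimum DO ≈ 1.49 mg/L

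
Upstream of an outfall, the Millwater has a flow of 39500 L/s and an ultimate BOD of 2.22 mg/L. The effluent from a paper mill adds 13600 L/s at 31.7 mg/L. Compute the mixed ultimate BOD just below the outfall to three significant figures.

Flow-weighted mixing: C = (Q_r C_r + Q_w C_w)/(Q_r + Q_w)
= (39500×2.22 + 13600×31.7)/(39500 + 13600) = 518800/53100 = 9.770 mg/L.

9.77 mg/L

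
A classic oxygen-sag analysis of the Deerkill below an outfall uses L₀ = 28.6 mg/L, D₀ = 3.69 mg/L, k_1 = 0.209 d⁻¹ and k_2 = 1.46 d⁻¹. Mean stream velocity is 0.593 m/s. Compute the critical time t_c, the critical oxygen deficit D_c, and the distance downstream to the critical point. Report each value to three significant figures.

t_c = [1/(k_2−k_1)] ln[(k_2/k_1)(1 − D₀(k_2−k_1)/(k_1 L₀))]
= [1/(1.46−0.209)] ln[(1.46/0.209)(1 − 3.69×1.251/(0.209×28.6))]
= (1/1.251) ln[6.986 × 0.2277] = 0.7994 × ln(1.591) = 0.7994 × 0.4642 = 0.3711 d.
L(t_c) = L₀ e^(−k_1 t_c) = 28.6 × 0.9254 = 26.47 mg/L, and at the critical point k_2 D_c = k_1 L, so D_c = (0.209/1.46) × 26.47 = 3.789 mg/L.
x_c = v t_c = 0.593 m/s × 0.3711 d × 86400 s/d = 19010 m ≈ 19.0 km.

t_c ≈ 0.371 d; D_c ≈ 3.79 mg/L; x_c ≈ 19.0 km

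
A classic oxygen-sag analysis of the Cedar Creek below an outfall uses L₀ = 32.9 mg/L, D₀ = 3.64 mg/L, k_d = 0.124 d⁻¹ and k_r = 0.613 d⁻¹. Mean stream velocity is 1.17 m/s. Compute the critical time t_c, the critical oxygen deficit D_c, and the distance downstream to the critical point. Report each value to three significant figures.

t_c ≈ 2.10 d; D_c ≈ 5.13 mg/L; x_c ≈ 212 km

With k_r/k_d = 4.944 and 1 − D₀(k_r−k_d)/(k_d L₀) = 0.5637,
t_c = ln(4.944 × 0.5637) / (0.613 − 0.124) = ln(2.787) / 0.4890 = 1.025/0.4890 = 2.096 d.
L(t_c) = L₀ e^(−k_d t_c) = 32.9 × 0.7711 = 25.37 mg/L, and at the critical point k_r D_c = k_d L, so D_c = (0.124/0.613) × 25.37 = 5.132 mg/L.
x_c = v t_c = 1.17 m/s × 2.096 d × 86400 s/d = 211900 m ≈ 212 km.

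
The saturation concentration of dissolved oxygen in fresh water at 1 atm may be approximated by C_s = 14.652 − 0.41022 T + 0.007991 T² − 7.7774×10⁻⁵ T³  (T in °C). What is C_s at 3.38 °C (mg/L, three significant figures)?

C_s ≈ 13.4 mg/L

C_s = 14.652 − 0.41022×3.38 + 0.007991×3.38² − 7.7774×10⁻⁵×3.38³ = 13.35 mg/L.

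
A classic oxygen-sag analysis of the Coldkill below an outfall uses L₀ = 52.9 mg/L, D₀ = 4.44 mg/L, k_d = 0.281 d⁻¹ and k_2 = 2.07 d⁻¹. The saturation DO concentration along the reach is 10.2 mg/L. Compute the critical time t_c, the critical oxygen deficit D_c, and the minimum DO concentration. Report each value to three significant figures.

At the critical point dD/dt = 0, so k_d L₀ e^(−k_d t) = k_2 D. Substituting D(t) from the Streeter–Phelps equation and solving for t gives
t_c = ln[(k_2/k_d)(1 − D₀(k_2−k_d)/(k_d L₀))] / (k_2−k_d).
Here k_2−k_d = 1.789 d⁻¹ and 1 − D₀(k_2−k_d)/(k_d L₀) = 1 − 4.44×1.789/(0.281×52.9) = 0.4656, so
t_c = ln(7.367 × 0.4656) / 1.789 = 1.233 / 1.789 = 0.6890 d.
L(t_c) = L₀ e^(−k_d t_c) = 52.9 × 0.8240 = 43.59 mg/L, and at the critical point k_2 D_c = k_d L, so D_c = (0.281/2.07) × 43.59 = 5.917 mg/L.
Minimum DO = C_s − D_c = 10.2 − 5.917 = 4.283 mg/L.

t_c ≈ 0.689 d; D_c ≈ 5.92 mg/L; min DO ≈ 4.28 mg/L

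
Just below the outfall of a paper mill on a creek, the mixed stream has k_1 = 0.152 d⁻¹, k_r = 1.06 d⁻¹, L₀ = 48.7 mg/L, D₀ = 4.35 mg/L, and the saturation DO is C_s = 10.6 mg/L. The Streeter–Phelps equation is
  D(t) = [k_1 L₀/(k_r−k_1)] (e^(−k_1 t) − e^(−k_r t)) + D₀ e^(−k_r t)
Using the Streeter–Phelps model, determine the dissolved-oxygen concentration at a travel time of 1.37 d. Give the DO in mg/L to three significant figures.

k_1 L₀/(k_r−k_1) = 0.152×48.7/(1.06−0.152) = 7.402/0.9080 = 8.152 mg/L.
e^(−k_1 t) = e^(−0.152×1.370) = 0.8120; e^(−k_r t) = e^(−1.06×1.370) = 0.2341.
D = 8.152 × (0.8120 − 0.2341) + 4.35 × 0.2341 = 4.712 + 1.018 = 5.730 mg/L.
DO = C_s − D = 10.6 − 5.730 = 4.870 mg/L.

DO ≈ 4.87 mg/L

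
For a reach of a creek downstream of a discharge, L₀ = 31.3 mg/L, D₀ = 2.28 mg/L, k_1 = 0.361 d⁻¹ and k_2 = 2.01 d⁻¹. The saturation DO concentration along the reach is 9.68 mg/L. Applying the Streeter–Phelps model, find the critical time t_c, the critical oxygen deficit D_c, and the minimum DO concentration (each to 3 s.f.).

At the critical point dD/dt = 0, so k_1 L₀ e^(−k_1 t) = k_2 D. Substituting D(t) from the Streeter–Phelps equation and solving for t gives
t_c = ln[(k_2/k_1)(1 − D₀(k_2−k_1)/(k_1 L₀))] / (k_2−k_1).
Here k_2−k_1 = 1.649 d⁻¹ and 1 − D₀(k_2−k_1)/(k_1 L₀) = 1 − 2.28×1.649/(0.361×31.3) = 0.6673, so
t_c = ln(5.568 × 0.6673) / 1.649 = 1.312 / 1.649 = 0.7959 d.
L(t_c) = L₀ e^(−k_1 t_c) = 31.3 × 0.7503 = 23.48 mg/L, and at the critical point k_2 D_c = k_1 L, so D_c = (0.361/2.01) × 23.48 = 4.218 mg/L.
Minimum DO = C_s − D_c = 9.68 − 4.218 = 5.462 mg/L.

t_c ≈ 0.796 d; D_c ≈ 4.22 mg/L; min DO ≈ 5.46 mg/L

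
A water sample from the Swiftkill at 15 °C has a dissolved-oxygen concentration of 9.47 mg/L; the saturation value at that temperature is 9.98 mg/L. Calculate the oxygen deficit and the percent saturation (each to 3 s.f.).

D ≈ 0.510 mg/L; 94.9 % saturation

D = C_s − C = 9.98 − 9.47 = 0.510 mg/L.
% saturation = 9.47/9.98 × 100 = 94.9 %.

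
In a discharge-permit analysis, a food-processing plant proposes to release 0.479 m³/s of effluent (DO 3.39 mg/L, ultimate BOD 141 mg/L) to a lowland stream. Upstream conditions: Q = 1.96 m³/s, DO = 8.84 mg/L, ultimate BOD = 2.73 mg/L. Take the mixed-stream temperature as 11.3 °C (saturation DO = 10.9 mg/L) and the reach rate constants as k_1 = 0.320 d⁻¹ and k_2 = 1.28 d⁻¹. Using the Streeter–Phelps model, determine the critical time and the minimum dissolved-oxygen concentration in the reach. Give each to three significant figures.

t_c ≈ 1.05 d; minimum DO ≈ 5.56 mg/L

Mixed DO = (1.96×8.84 + 0.479×3.39)/(1.96+0.479) = 18.95/2.439 = 7.770 mg/L.
Mixed L₀ = (1.96×2.73 + 0.479×141)/(2.439) = 72.89/2.439 = 29.89 mg/L.
Initial deficit D₀ = C_s − DO₀ = 10.9 − 7.770 = 3.130 mg/L.
t_c = (1/0.9600) ln[(1.28/0.320)(1 − 3.130×0.9600/(0.320×29.89))] = 1.042 × ln(2.743) = 1.051 d.
D_c = (0.320/1.28) × 29.89 × e^(−0.320×1.051) = 0.2500 × 29.89 × 0.7144 = 5.337 mg/L.
Minimum DO = 10.9 − 5.337 = 5.563 mg/L.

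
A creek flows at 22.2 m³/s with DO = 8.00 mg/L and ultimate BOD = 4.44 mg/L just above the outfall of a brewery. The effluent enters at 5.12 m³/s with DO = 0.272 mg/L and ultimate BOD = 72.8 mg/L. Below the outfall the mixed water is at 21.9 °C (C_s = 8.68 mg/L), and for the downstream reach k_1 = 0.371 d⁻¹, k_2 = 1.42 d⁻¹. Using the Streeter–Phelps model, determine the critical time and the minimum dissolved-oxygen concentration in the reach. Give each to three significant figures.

Mixed DO = (22.2×8.00 + 5.12×0.272)/(22.2+5.12) = 179.0/27.32 = 6.552 mg/L.
Mixed L₀ = (22.2×4.44 + 5.12×72.8)/(27.32) = 471.3/27.32 = 17.25 mg/L.
Initial deficit D₀ = C_s − DO₀ = 8.68 − 6.552 = 2.128 mg/L.
t_c = (1/1.049) ln[(1.42/0.371)(1 − 2.128×1.049/(0.371×17.25))] = 0.9533 × ln(2.492) = 0.8706 d.
D_c = (0.371/1.42) × 17.25 × e^(−0.371×0.8706) = 0.2613 × 17.25 × 0.7240 = 3.263 mg/L.
Minimum DO = 8.68 − 3.263 = 5.417 mg/L.

t_c ≈ 0.871 d; minimum DO ≈ 5.42 mg/L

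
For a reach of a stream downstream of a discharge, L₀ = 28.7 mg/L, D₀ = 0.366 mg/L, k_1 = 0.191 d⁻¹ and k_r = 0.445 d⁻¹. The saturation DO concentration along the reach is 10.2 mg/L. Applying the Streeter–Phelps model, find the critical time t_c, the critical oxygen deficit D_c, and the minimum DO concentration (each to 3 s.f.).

With k_r/k_1 = 2.330 and 1 − D₀(k_r−k_1)/(k_1 L₀) = 0.9830,
t_c = ln(2.330 × 0.9830) / (0.445 − 0.191) = ln(2.290) / 0.2540 = 0.8287/0.2540 = 3.263 d.
D_c = (k_1/k_r) L₀ e^(−k_1 t_c) = (0.191/0.445) × 28.7 × e^(−0.191×3.263) = 0.4292 × 28.7 × 0.5363 = 6.606 mg/L.
Minimum DO = C_s − D_c = 10.2 − 6.606 = 3.594 mg/L.

t_c ≈ 3.26 d; D_c ≈ 6.61 mg/L; min DO ≈ 3.59 mg/L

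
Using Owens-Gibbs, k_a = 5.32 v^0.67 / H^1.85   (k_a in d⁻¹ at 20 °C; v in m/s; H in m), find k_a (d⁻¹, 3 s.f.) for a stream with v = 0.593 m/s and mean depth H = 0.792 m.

k_a = 5.32 × 0.593^0.67 / 0.792^1.85 = 5.32 × 0.7046 / 0.6496 = 5.771 d⁻¹.

k_a ≈ 5.77 d⁻¹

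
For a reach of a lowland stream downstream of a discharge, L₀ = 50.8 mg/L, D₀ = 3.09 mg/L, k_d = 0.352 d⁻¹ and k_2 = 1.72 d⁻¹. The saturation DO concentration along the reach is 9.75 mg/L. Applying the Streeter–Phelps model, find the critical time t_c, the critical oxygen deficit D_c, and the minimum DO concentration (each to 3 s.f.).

t_c ≈ 0.963 d; D_c ≈ 7.41 mg/L; min DO ≈ 2.34 mg/L

With k_2/k_d = 4.886 and 1 − D₀(k_2−k_d)/(k_d L₀) = 0.7636,
t_c = ln(4.886 × 0.7636) / (1.72 − 0.352) = ln(3.731) / 1.368 = 1.317/1.368 = 0.9625 d.
D_c = (k_d/k_2) L₀ e^(−k_d t_c) = (0.352/1.72) × 50.8 × e^(−0.352×0.9625) = 0.2047 × 50.8 × 0.7126 = 7.409 mg/L.
Minimum DO = C_s − D_c = 9.75 − 7.409 = 2.341 mg/L.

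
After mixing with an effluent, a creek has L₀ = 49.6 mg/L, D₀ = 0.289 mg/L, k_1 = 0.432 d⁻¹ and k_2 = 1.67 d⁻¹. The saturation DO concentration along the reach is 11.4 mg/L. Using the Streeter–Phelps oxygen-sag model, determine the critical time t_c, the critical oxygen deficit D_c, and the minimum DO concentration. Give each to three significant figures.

t_c ≈ 1.08 d; D_c ≈ 8.05 mg/L; min DO ≈ 3.35 mg/L

t_c = [1/(k_2−k_1)] ln[(k_2/k_1)(1 − D₀(k_2−k_1)/(k_1 L₀))]
= [1/(1.67−0.432)] ln[(1.67/0.432)(1 − 0.289×1.238/(0.432×49.6))]
= (1/1.238) ln[3.866 × 0.9833] = 0.8078 × ln(3.801) = 0.8078 × 1.335 = 1.079 d.
L(t_c) = L₀ e^(−k_1 t_c) = 49.6 × 0.6275 = 31.13 mg/L, and at the critical point k_2 D_c = k_1 L, so D_c = (0.432/1.67) × 31.13 = 8.052 mg/L.
Minimum DO = C_s − D_c = 11.4 − 8.052 = 3.348 mg/L.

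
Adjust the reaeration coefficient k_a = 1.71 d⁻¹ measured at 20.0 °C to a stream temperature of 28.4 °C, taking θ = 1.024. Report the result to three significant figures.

k_a ≈ 2.09 d⁻¹

k_a(T₂) = k_a(T₁) · θ^(T₂−T₁) = 1.71 × 1.024^(28.4−20.0)
= 1.71 × 1.024^8.40 = 1.71 × 1.220 = 2.087 d⁻¹.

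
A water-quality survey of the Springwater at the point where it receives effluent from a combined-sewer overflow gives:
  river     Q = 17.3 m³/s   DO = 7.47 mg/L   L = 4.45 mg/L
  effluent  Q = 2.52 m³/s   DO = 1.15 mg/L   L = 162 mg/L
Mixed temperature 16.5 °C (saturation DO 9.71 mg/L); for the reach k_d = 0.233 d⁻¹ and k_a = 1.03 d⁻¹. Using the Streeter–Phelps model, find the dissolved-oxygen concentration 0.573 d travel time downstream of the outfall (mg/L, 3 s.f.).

Mixed DO = (17.3×7.47 + 2.52×1.15)/(17.3+2.52) = 132.1/19.82 = 6.666 mg/L.
Mixed L₀ = (17.3×4.45 + 2.52×162)/(19.82) = 485.2/19.82 = 24.48 mg/L.
Initial deficit D₀ = C_s − DO₀ = 9.71 − 6.666 = 3.044 mg/L.
D(0.573) = [0.233×24.48/(1.03−0.233)](e^(−0.233×0.573) − e^(−1.03×0.573)) + 3.044 e^(−1.03×0.573)
= 7.157 × (0.8750 − 0.5542) + 3.044 × 0.5542 = 3.983 mg/L.
DO = 9.71 − 3.983 = 5.727 mg/L.

DO ≈ 5.73 mg/L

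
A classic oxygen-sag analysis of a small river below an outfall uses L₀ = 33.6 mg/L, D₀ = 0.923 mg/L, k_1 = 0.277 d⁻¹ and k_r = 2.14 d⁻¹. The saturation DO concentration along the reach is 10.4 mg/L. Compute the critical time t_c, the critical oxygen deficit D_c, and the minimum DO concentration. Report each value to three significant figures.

t_c ≈ 0.988 d; D_c ≈ 3.31 mg/L; min DO ≈ 7.09 mg/L

At the critical point dD/dt = 0, so k_1 L₀ e^(−k_1 t) = k_r D. Substituting D(t) from the Streeter–Phelps equation and solving for t gives
t_c = ln[(k_r/k_1)(1 − D₀(k_r−k_1)/(k_1 L₀))] / (k_r−k_1).
Here k_r−k_1 = 1.863 d⁻¹ and 1 − D₀(k_r−k_1)/(k_1 L₀) = 1 − 0.923×1.863/(0.277×33.6) = 0.8152, so
t_c = ln(7.726 × 0.8152) / 1.863 = 1.840 / 1.863 = 0.9878 d.
L(t_c) = L₀ e^(−k_1 t_c) = 33.6 × 0.7606 = 25.56 mg/L, and at the critical point k_r D_c = k_1 L, so D_c = (0.277/2.14) × 25.56 = 3.308 mg/L.
Minimum DO = C_s − D_c = 10.4 − 3.308 = 7.092 mg/L.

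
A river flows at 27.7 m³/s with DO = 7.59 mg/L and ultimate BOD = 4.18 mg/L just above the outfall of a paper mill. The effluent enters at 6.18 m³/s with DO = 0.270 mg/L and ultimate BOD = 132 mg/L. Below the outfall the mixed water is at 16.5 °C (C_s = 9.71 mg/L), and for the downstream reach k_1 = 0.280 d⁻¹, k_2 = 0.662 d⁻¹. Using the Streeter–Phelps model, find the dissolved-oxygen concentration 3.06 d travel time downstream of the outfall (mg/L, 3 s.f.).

Mixed DO = (27.7×7.59 + 6.18×0.270)/(27.7+6.18) = 211.9/33.88 = 6.255 mg/L.
Mixed L₀ = (27.7×4.18 + 6.18×132)/(33.88) = 931.5/33.88 = 27.50 mg/L.
Initial deficit D₀ = C_s − DO₀ = 9.71 − 6.255 = 3.455 mg/L.
D(3.06) = [0.280×27.50/(0.662−0.280)](e^(−0.280×3.06) − e^(−0.662×3.06)) + 3.455 e^(−0.662×3.06)
= 20.15 × (0.4245 − 0.1319) + 3.455 × 0.1319 = 6.353 mg/L.
DO = 9.71 − 6.353 = 3.357 mg/L.

DO ≈ 3.36 mg/L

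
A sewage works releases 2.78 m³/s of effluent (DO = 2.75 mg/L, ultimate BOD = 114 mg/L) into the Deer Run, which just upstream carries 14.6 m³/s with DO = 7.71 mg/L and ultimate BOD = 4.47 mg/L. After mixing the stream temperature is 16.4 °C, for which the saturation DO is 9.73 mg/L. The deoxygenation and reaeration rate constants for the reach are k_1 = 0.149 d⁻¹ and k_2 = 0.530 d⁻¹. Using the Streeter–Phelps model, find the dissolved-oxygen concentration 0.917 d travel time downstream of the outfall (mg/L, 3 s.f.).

DO ≈ 5.79 mg/L

Mixed DO = (14.6×7.71 + 2.78×2.75)/(14.6+2.78) = 120.2/17.38 = 6.917 mg/L.
Mixed L₀ = (14.6×4.47 + 2.78×114)/(17.38) = 382.2/17.38 = 21.99 mg/L.
Initial deficit D₀ = C_s − DO₀ = 9.73 − 6.917 = 2.813 mg/L.
D(0.917) = [0.149×21.99/(0.530−0.149)](e^(−0.149×0.917) − e^(−0.530×0.917)) + 2.813 e^(−0.530×0.917)
= 8.600 × (0.8723 − 0.6151) + 2.813 × 0.6151 = 3.942 mg/L.
DO = 9.73 − 3.942 = 5.788 mg/L.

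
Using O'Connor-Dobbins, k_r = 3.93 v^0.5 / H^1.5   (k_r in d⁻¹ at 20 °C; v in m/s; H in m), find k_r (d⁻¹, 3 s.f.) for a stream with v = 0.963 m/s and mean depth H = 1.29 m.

k_r ≈ 2.63 d⁻¹

k_r = 3.93 × 0.963^0.5 / 1.29^1.5 = 3.93 × 0.9813 / 1.465 = 2.632 d⁻¹.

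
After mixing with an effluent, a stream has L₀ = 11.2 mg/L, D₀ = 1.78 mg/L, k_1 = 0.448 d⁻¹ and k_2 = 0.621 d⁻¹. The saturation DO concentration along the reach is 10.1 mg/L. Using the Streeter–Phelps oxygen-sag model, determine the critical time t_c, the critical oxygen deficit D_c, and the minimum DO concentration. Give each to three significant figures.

t_c ≈ 1.52 d; D_c ≈ 4.09 mg/L; min DO ≈ 6.01 mg/L

At the critical point dD/dt = 0, so k_1 L₀ e^(−k_1 t) = k_2 D. Substituting D(t) from the Streeter–Phelps equation and solving for t gives
t_c = ln[(k_2/k_1)(1 − D₀(k_2−k_1)/(k_1 L₀))] / (k_2−k_1).
Here k_2−k_1 = 0.1730 d⁻¹ and 1 − D₀(k_2−k_1)/(k_1 L₀) = 1 − 1.78×0.1730/(0.448×11.2) = 0.9386, so
t_c = ln(1.386 × 0.9386) / 0.1730 = 0.2632 / 0.1730 = 1.521 d.
L(t_c) = L₀ e^(−k_1 t_c) = 11.2 × 0.5058 = 5.665 mg/L, and at the critical point k_2 D_c = k_1 L, so D_c = (0.448/0.621) × 5.665 = 4.087 mg/L.
Minimum DO = C_s − D_c = 10.1 − 4.087 = 6.013 mg/L.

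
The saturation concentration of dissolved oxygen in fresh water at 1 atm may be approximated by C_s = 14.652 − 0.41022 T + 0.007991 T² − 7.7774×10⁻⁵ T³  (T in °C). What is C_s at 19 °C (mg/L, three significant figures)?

C_s = 14.652 − 0.41022×19 + 0.007991×19² − 7.7774×10⁻⁵×19³ = 9.209 mg/L.

C_s ≈ 9.21 mg/L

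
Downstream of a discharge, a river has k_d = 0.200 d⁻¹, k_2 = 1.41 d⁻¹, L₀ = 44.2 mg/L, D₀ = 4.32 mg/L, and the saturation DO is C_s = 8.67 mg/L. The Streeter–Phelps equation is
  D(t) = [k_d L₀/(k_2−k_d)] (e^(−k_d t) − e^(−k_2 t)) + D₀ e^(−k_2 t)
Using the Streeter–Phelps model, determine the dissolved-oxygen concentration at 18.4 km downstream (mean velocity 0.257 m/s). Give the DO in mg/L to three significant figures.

Travel time t = x/v = 18.4 km / (0.257 m/s) = 18400 m / 0.257 m/s = 71600 s = 0.8286 d.
k_d L₀/(k_2−k_d) = 0.200×44.2/(1.41−0.200) = 8.840/1.210 = 7.306 mg/L.
e^(−k_d t) = e^(−0.200×0.8286) = 0.8473; e^(−k_2 t) = e^(−1.41×0.8286) = 0.3109.
D = 7.306 × (0.8473 − 0.3109) + 4.32 × 0.3109 = 3.919 + 1.343 = 5.262 mg/L.
DO = C_s − D = 8.67 − 5.262 = 3.408 mg/L.

DO ≈ 3.41 mg/L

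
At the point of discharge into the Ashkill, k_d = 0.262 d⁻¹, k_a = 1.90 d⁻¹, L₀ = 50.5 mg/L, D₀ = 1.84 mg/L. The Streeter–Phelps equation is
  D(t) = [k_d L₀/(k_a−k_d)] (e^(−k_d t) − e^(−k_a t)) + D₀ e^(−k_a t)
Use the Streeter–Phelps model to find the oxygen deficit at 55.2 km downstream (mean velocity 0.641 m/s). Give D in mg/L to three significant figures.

D ≈ 5.28 mg/L

Travel time t = x/v = 55.2 km / (0.641 m/s) = 55200 m / 0.641 m/s = 86120 s = 0.9967 d.
k_d L₀/(k_a−k_d) = 0.262×50.5/(1.90−0.262) = 13.23/1.638 = 8.078 mg/L.
e^(−k_d t) = e^(−0.262×0.9967) = 0.7702; e^(−k_a t) = e^(−1.90×0.9967) = 0.1505.
D = 8.078 × (0.7702 − 0.1505) + 1.84 × 0.1505 = 5.005 + 0.2769 = 5.282 mg/L.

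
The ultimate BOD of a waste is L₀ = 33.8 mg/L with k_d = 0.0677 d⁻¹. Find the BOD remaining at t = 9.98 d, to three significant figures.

L_t = L₀ e^(−k_d t) = 33.8 × e^(−0.0677×9.98) = 33.8 × 0.5088 = 17.20 mg/L.

L ≈ 17.2 mg/L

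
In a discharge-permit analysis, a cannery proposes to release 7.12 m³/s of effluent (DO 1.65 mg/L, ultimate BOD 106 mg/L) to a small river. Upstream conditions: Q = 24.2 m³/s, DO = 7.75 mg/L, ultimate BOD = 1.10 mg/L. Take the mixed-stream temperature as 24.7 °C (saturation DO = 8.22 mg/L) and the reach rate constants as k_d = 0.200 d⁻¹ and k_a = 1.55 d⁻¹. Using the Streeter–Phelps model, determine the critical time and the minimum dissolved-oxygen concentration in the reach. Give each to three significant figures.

Mixed DO = (24.2×7.75 + 7.12×1.65)/(24.2+7.12) = 199.3/31.32 = 6.363 mg/L.
Mixed L₀ = (24.2×1.10 + 7.12×106)/(31.32) = 781.3/31.32 = 24.95 mg/L.
Initial deficit D₀ = C_s − DO₀ = 8.22 − 6.363 = 1.857 mg/L.
t_c = (1/1.350) ln[(1.55/0.200)(1 − 1.857×1.350/(0.200×24.95))] = 0.7407 × ln(3.857) = 0.9998 d.
D_c = (0.200/1.55) × 24.95 × e^(−0.200×0.9998) = 0.1290 × 24.95 × 0.8188 = 2.636 mg/L.
Minimum DO = 8.22 − 2.636 = 5.584 mg/L.

t_c ≈ 1.00 d; minimum DO ≈ 5.58 mg/L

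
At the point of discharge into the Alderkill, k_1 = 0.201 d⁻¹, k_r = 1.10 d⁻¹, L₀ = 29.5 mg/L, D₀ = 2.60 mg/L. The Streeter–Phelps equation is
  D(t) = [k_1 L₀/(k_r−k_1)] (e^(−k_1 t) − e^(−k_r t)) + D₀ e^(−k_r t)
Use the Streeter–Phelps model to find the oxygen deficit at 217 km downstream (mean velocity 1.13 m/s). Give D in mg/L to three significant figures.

Travel time t = x/v = 217 km / (1.13 m/s) = 217000 m / 1.13 m/s = 192000 s = 2.223 d.
k_1 L₀/(k_r−k_1) = 0.201×29.5/(1.10−0.201) = 5.929/0.8990 = 6.596 mg/L.
e^(−k_1 t) = e^(−0.201×2.223) = 0.6397; e^(−k_r t) = e^(−1.10×2.223) = 0.08674.
D = 6.596 × (0.6397 − 0.08674) + 2.60 × 0.08674 = 3.647 + 0.2255 = 3.873 mg/L.

D ≈ 3.87 mg/L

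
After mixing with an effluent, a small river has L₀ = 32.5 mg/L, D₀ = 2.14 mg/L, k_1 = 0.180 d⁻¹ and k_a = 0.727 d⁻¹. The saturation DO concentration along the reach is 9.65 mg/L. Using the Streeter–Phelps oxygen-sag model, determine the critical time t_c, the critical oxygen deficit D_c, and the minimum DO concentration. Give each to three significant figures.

t_c = [1/(k_a−k_1)] ln[(k_a/k_1)(1 − D₀(k_a−k_1)/(k_1 L₀))]
= [1/(0.727−0.180)] ln[(0.727/0.180)(1 − 2.14×0.5470/(0.180×32.5))]
= (1/0.5470) ln[4.039 × 0.7999] = 1.828 × ln(3.231) = 1.828 × 1.173 = 2.144 d.
D_c = (k_1/k_a) L₀ e^(−k_1 t_c) = (0.180/0.727) × 32.5 × e^(−0.180×2.144) = 0.2476 × 32.5 × 0.6798 = 5.471 mg/L.
Minimum DO = C_s − D_c = 9.65 − 5.471 = 4.179 mg/L.

t_c ≈ 2.14 d; D_c ≈ 5.47 mg/L; min DO ≈ 4.18 mg/L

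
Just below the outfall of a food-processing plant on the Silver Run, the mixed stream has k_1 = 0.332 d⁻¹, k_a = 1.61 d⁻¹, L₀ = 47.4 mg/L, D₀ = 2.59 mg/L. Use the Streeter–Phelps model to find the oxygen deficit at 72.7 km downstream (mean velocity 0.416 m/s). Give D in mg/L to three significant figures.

Travel time t = x/v = 72.7 km / (0.416 m/s) = 72700 m / 0.416 m/s = 174800 s = 2.023 d.
k_1 L₀/(k_a−k_1) = 0.332×47.4/(1.61−0.332) = 15.74/1.278 = 12.31 mg/L.
e^(−k_1 t) = e^(−0.332×2.023) = 0.5109; e^(−k_a t) = e^(−1.61×2.023) = 0.03852.
D = 12.31 × (0.5109 − 0.03852) + 2.59 × 0.03852 = 5.817 + 0.09977 = 5.917 mg/L.

D ≈ 5.92 mg/L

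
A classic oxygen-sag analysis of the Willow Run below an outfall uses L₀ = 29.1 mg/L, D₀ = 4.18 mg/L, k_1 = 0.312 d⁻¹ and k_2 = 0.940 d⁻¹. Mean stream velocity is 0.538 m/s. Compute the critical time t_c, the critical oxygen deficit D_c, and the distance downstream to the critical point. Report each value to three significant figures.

With k_2/k_1 = 3.013 and 1 − D₀(k_2−k_1)/(k_1 L₀) = 0.7109,
t_c = ln(3.013 × 0.7109) / (0.940 − 0.312) = ln(2.142) / 0.6280 = 0.7616/0.6280 = 1.213 d.
L(t_c) = L₀ e^(−k_1 t_c) = 29.1 × 0.6850 = 19.93 mg/L, and at the critical point k_2 D_c = k_1 L, so D_c = (0.312/0.940) × 19.93 = 6.616 mg/L.
x_c = v t_c = 0.538 m/s × 1.213 d × 86400 s/d = 56370 m ≈ 56.4 km.

t_c ≈ 1.21 d; D_c ≈ 6.62 mg/L; x_c ≈ 56.4 km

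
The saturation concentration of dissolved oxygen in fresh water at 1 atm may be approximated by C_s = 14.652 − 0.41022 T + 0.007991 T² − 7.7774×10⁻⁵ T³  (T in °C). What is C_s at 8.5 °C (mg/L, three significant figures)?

C_s = 14.652 − 0.41022×8.5 + 0.007991×8.5² − 7.7774×10⁻⁵×8.5³ = 11.69 mg/L.

C_s ≈ 11.7 mg/L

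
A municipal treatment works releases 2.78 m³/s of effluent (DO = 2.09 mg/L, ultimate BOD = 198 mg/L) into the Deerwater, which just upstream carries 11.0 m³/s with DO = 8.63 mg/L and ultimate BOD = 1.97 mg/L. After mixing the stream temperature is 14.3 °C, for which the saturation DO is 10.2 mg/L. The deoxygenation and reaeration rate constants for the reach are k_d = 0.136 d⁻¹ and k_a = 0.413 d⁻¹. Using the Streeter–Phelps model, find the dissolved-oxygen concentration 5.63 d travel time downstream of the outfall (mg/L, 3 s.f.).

DO ≈ 2.43 mg/L

Mixed DO = (11.0×8.63 + 2.78×2.09)/(11.0+2.78) = 100.7/13.78 = 7.311 mg/L.
Mixed L₀ = (11.0×1.97 + 2.78×198)/(13.78) = 572.1/13.78 = 41.52 mg/L.
Initial deficit D₀ = C_s − DO₀ = 10.2 − 7.311 = 2.889 mg/L.
D(5.63) = [0.136×41.52/(0.413−0.136)](e^(−0.136×5.63) − e^(−0.413×5.63)) + 2.889 e^(−0.413×5.63)
= 20.38 × (0.4650 − 0.09776) + 2.889 × 0.09776 = 7.769 mg/L.
DO = 10.2 − 7.769 = 2.431 mg/L.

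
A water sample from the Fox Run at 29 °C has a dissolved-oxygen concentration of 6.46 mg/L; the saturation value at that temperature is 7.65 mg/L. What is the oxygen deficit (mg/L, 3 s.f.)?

D = C_s − C = 7.65 − 6.46 = 1.19 mg/L.

D ≈ 1.19 mg/L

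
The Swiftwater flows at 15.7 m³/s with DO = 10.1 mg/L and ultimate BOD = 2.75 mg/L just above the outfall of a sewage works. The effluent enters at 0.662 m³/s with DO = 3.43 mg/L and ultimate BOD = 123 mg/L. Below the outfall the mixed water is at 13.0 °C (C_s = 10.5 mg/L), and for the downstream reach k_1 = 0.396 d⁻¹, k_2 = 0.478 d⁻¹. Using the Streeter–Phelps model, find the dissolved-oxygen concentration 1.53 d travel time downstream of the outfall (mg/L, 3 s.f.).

Mixed DO = (15.7×10.1 + 0.662×3.43)/(15.7+0.662) = 160.8/16.36 = 9.830 mg/L.
Mixed L₀ = (15.7×2.75 + 0.662×123)/(16.36) = 124.6/16.36 = 7.615 mg/L.
Initial deficit D₀ = C_s − DO₀ = 10.5 − 9.830 = 0.6699 mg/L.
D(1.53) = [0.396×7.615/(0.478−0.396)](e^(−0.396×1.53) − e^(−0.478×1.53)) + 0.6699 e^(−0.478×1.53)
= 36.78 × (0.5456 − 0.4813) + 0.6699 × 0.4813 = 2.688 mg/L.
DO = 10.5 − 2.688 = 7.812 mg/L.

DO ≈ 7.81 mg/L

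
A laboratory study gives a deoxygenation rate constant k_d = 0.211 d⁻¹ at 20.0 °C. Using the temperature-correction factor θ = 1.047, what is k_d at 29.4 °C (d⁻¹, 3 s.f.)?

k_d ≈ 0.325 d⁻¹

k_d(T₂) = k_d(T₁) · θ^(T₂−T₁) = 0.211 × 1.047^(29.4−20.0)
= 0.211 × 1.047^9.40 = 0.211 × 1.540 = 0.3249 d⁻¹.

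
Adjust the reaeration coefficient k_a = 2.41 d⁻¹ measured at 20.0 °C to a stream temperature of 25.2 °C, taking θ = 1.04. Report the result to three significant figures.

k_a(T₂) = k_a(T₁) · θ^(T₂−T₁) = 2.41 × 1.04^(25.2−20.0)
= 2.41 × 1.04^5.20 = 2.41 × 1.226 = 2.955 d⁻¹.

k_a ≈ 2.96 d⁻¹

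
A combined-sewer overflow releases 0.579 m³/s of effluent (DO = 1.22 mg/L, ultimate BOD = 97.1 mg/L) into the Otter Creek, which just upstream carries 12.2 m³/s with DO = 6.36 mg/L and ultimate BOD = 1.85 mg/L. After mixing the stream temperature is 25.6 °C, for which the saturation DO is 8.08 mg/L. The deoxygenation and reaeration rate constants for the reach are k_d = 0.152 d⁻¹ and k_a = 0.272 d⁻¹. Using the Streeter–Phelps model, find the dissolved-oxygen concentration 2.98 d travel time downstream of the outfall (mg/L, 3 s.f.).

Mixed DO = (12.2×6.36 + 0.579×1.22)/(12.2+0.579) = 78.30/12.78 = 6.127 mg/L.
Mixed L₀ = (12.2×1.85 + 0.579×97.1)/(12.78) = 78.79/12.78 = 6.166 mg/L.
Initial deficit D₀ = C_s − DO₀ = 8.08 − 6.127 = 1.953 mg/L.
D(2.98) = [0.152×6.166/(0.272−0.152)](e^(−0.152×2.98) − e^(−0.272×2.98)) + 1.953 e^(−0.272×2.98)
= 7.810 × (0.6357 − 0.4446) + 1.953 × 0.4446 = 2.361 mg/L.
DO = 8.08 − 2.361 = 5.719 mg/L.

DO ≈ 5.72 mg/L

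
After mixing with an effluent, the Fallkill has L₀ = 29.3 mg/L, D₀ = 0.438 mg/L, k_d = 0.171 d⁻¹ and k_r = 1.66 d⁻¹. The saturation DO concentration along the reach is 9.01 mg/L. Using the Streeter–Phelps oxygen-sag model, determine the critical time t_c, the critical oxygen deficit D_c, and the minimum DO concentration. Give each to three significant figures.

With k_r/k_d = 9.708 and 1 − D₀(k_r−k_d)/(k_d L₀) = 0.8698,
t_c = ln(9.708 × 0.8698) / (1.66 − 0.171) = ln(8.444) / 1.489 = 2.133/1.489 = 1.433 d.
D_c = (k_d/k_r) L₀ e^(−k_d t_c) = (0.171/1.66) × 29.3 × e^(−0.171×1.433) = 0.1030 × 29.3 × 0.7827 = 2.362 mg/L.
Minimum DO = C_s − D_c = 9.01 − 2.362 = 6.648 mg/L.

t_c ≈ 1.43 d; D_c ≈ 2.36 mg/L; min DO ≈ 6.65 mg/L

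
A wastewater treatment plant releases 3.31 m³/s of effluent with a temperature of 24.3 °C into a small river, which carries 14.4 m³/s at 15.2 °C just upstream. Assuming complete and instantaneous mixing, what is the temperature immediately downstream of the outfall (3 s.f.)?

16.9 °C

Flow-weighted mixing: C = (Q_r C_r + Q_w C_w)/(Q_r + Q_w)
= (14.4×15.2 + 3.31×24.3)/(14.4 + 3.31) = 299.3/17.71 = 16.90 °C.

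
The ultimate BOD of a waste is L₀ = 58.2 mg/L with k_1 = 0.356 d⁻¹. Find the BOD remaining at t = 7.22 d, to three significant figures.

L ≈ 4.45 mg/L

L_t = L₀ e^(−k_1 t) = 58.2 × e^(−0.356×7.22) = 58.2 × 0.07651 = 4.453 mg/L.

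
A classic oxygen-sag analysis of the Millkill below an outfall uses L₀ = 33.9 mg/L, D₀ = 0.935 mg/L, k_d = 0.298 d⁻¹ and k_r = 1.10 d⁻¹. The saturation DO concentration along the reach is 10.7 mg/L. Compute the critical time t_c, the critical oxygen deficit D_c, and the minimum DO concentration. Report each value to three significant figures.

t_c ≈ 1.53 d; D_c ≈ 5.82 mg/L; min DO ≈ 4.88 mg/L

At the critical point dD/dt = 0, so k_d L₀ e^(−k_d t) = k_r D. Substituting D(t) from the Streeter–Phelps equation and solving for t gives
t_c = ln[(k_r/k_d)(1 − D₀(k_r−k_d)/(k_d L₀))] / (k_r−k_d).
Here k_r−k_d = 0.8020 d⁻¹ and 1 − D₀(k_r−k_d)/(k_d L₀) = 1 − 0.935×0.8020/(0.298×33.9) = 0.9258, so
t_c = ln(3.691 × 0.9258) / 0.8020 = 1.229 / 0.8020 = 1.532 d.
L(t_c) = L₀ e^(−k_d t_c) = 33.9 × 0.6334 = 21.47 mg/L, and at the critical point k_r D_c = k_d L, so D_c = (0.298/1.10) × 21.47 = 5.817 mg/L.
Minimum DO = C_s − D_c = 10.7 − 5.817 = 4.883 mg/L.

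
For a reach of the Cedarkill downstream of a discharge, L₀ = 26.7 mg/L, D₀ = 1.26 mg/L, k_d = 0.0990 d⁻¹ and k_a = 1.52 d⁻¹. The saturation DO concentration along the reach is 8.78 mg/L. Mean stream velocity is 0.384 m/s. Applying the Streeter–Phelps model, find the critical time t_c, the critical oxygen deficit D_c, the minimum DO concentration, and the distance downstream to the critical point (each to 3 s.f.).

At the critical point dD/dt = 0, so k_d L₀ e^(−k_d t) = k_a D. Substituting D(t) from the Streeter–Phelps equation and solving for t gives
t_c = ln[(k_a/k_d)(1 − D₀(k_a−k_d)/(k_d L₀))] / (k_a−k_d).
Here k_a−k_d = 1.421 d⁻¹ and 1 − D₀(k_a−k_d)/(k_d L₀) = 1 − 1.26×1.421/(0.0990×26.7) = 0.3226, so
t_c = ln(15.35 × 0.3226) / 1.421 = 1.600 / 1.421 = 1.126 d.
D_c = (k_d/k_a) L₀ e^(−k_d t_c) = (0.0990/1.52) × 26.7 × e^(−0.0990×1.126) = 0.06513 × 26.7 × 0.8945 = 1.556 mg/L.
Minimum DO = C_s − D_c = 8.78 − 1.556 = 7.224 mg/L.
x_c = v t_c = 0.384 m/s × 1.126 d × 86400 s/d = 37360 m ≈ 37.4 km.

t_c ≈ 1.13 d; D_c ≈ 1.56 mg/L; min DO ≈ 7.22 mg/L; x_c ≈ 37.4 km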